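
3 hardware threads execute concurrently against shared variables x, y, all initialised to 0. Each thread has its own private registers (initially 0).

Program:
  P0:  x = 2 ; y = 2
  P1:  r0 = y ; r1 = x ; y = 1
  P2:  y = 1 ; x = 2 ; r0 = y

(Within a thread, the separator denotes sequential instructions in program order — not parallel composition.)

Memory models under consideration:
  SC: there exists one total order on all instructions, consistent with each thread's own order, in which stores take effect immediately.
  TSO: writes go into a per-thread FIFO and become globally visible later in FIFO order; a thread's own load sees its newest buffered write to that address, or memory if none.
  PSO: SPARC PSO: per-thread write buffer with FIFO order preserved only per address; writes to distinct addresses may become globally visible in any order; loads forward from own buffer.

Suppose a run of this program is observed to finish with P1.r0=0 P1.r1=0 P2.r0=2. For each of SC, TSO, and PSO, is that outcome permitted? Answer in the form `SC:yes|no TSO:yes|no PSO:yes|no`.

SC:yes TSO:yes PSO:yes

outcome vector order: (P1.r0,P1.r1,P2.r0)
[SC] allowed = {(0,0,1); (0,0,2); (0,2,1); (0,2,2); (1,0,1); (1,0,2); (1,2,1); (1,2,2); (2,2,1); (2,2,2)}
[TSO] allowed = {(0,0,1); (0,0,2); (0,2,1); (0,2,2); (1,0,1); (1,0,2); (1,2,1); (1,2,2); (2,2,1); (2,2,2)}
[PSO] allowed = {(0,0,1); (0,0,2); (0,2,1); (0,2,2); (1,0,1); (1,0,2); (1,2,1); (1,2,2); (2,0,1); (2,0,2); (2,2,1); (2,2,2)}
target (0,0,2) ∈ {SC,TSO,PSO}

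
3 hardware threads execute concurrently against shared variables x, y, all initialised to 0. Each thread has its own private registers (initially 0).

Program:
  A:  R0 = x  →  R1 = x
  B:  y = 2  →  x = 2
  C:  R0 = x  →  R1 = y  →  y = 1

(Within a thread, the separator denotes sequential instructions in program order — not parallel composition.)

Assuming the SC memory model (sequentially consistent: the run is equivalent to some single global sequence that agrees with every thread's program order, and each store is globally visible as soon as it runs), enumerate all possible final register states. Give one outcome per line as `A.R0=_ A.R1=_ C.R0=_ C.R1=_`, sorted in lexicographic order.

outcome vector order: (A.R0,A.R1,C.R0,C.R1)
|SC outcomes| = 9

A.R0=0 A.R1=0 C.R0=0 C.R1=0
A.R0=0 A.R1=0 C.R0=0 C.R1=2
A.R0=0 A.R1=0 C.R0=2 C.R1=2
A.R0=0 A.R1=2 C.R0=0 C.R1=0
A.R0=0 A.R1=2 C.R0=0 C.R1=2
A.R0=0 A.R1=2 C.R0=2 C.R1=2
A.R0=2 A.R1=2 C.R0=0 C.R1=0
A.R0=2 A.R1=2 C.R0=0 C.R1=2
A.R0=2 A.R1=2 C.R0=2 C.R1=2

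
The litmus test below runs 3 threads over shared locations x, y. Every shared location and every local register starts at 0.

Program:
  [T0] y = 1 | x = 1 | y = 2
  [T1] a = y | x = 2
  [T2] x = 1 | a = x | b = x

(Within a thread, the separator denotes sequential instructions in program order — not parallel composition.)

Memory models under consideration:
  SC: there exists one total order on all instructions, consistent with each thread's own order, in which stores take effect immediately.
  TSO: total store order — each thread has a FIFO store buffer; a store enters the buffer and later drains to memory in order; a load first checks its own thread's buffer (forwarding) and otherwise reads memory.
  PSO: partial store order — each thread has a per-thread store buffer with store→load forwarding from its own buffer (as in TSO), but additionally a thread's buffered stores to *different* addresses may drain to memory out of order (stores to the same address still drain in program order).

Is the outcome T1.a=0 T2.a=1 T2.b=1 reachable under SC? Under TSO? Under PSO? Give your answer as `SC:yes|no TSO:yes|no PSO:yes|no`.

SC:yes TSO:yes PSO:yes

outcome vector order: (T1.a,T2.a,T2.b)
SC: 11 outcomes — {011 012 021 022 111 112 121 122 211 212 222}
TSO: 11 outcomes — {011 012 021 022 111 112 121 122 211 212 222}
PSO: 12 outcomes — {011 012 021 022 111 112 121 122 211 212 221 222}
target 011 ∈ {SC,TSO,PSO}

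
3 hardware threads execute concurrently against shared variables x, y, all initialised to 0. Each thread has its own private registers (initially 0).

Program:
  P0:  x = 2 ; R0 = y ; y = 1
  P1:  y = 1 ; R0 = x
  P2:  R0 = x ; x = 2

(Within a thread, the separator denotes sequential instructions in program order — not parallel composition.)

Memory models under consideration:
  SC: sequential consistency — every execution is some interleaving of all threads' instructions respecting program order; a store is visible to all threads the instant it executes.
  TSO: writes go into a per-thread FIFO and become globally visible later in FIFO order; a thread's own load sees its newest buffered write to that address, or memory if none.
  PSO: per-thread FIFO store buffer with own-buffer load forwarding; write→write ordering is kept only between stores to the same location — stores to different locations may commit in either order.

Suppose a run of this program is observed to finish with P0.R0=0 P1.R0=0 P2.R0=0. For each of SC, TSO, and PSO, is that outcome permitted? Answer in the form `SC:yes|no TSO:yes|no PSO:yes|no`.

outcome vector order: (P0.R0,P1.R0,P2.R0)
SC: 6 outcomes — {<0 2 0> <0 2 2> <1 0 0> <1 0 2> <1 2 0> <1 2 2>}
TSO: 8 outcomes — {<0 0 0> <0 0 2> <0 2 0> <0 2 2> <1 0 0> <1 0 2> <1 2 0> <1 2 2>}
PSO: 8 outcomes — {<0 0 0> <0 0 2> <0 2 0> <0 2 2> <1 0 0> <1 0 2> <1 2 0> <1 2 2>}
target <0 0 0> ∈ {TSO,PSO}

SC:no TSO:yes PSO:yes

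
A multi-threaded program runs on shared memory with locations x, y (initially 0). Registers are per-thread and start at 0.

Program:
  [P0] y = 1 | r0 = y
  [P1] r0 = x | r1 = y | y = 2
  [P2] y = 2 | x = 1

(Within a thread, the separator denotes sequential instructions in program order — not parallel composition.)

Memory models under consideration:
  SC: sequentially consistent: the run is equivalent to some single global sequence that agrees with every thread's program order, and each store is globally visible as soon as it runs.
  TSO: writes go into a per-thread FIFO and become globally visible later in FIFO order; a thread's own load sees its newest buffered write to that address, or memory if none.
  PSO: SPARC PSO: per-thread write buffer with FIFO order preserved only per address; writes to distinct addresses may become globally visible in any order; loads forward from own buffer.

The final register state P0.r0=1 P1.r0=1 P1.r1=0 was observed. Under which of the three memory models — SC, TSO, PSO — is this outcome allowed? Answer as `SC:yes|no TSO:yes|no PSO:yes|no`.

outcome vector order: (P0.r0,P1.r0,P1.r1)
[SC] allowed = {<1 0 0>, <1 0 1>, <1 0 2>, <1 1 1>, <1 1 2>, <2 0 0>, <2 0 1>, <2 0 2>, <2 1 1>, <2 1 2>}
[TSO] allowed = {<1 0 0>, <1 0 1>, <1 0 2>, <1 1 1>, <1 1 2>, <2 0 0>, <2 0 1>, <2 0 2>, <2 1 1>, <2 1 2>}
[PSO] allowed = {<1 0 0>, <1 0 1>, <1 0 2>, <1 1 0>, <1 1 1>, <1 1 2>, <2 0 0>, <2 0 1>, <2 0 2>, <2 1 0>, <2 1 1>, <2 1 2>}
target <1 1 0> ∈ {PSO}

SC:no TSO:no PSO:yes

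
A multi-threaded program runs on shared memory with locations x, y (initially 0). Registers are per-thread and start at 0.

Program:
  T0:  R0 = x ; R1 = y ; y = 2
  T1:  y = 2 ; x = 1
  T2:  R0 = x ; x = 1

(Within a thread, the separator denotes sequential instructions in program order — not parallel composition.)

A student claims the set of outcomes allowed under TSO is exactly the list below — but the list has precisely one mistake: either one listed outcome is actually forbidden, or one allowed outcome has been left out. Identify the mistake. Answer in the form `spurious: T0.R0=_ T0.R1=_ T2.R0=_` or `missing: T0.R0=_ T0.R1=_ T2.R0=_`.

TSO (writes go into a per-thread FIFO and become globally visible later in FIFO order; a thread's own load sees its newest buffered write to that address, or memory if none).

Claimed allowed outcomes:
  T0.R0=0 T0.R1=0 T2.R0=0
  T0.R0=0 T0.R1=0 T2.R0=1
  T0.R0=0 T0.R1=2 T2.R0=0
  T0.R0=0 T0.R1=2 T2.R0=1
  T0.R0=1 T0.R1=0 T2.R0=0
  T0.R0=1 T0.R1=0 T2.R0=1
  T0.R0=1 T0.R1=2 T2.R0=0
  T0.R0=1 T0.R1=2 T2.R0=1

spurious: T0.R0=1 T0.R1=0 T2.R0=1

outcome vector order: (T0.R0,T0.R1,T2.R0)
TSO: 7 outcomes — {(0,0,0); (0,0,1); (0,2,0); (0,2,1); (1,0,0); (1,2,0); (1,2,1)}
claimed∖TSO = {(1,0,1)}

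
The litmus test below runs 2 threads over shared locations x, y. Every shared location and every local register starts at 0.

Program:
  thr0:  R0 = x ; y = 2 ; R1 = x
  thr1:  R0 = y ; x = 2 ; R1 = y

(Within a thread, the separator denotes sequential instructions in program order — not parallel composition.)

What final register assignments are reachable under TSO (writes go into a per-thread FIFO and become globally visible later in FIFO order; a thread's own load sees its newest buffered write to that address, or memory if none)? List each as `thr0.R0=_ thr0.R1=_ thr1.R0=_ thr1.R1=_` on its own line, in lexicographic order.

thr0.R0=0 thr0.R1=0 thr1.R0=0 thr1.R1=0
thr0.R0=0 thr0.R1=0 thr1.R0=0 thr1.R1=2
thr0.R0=0 thr0.R1=0 thr1.R0=2 thr1.R1=2
thr0.R0=0 thr0.R1=2 thr1.R0=0 thr1.R1=0
thr0.R0=0 thr0.R1=2 thr1.R0=0 thr1.R1=2
thr0.R0=0 thr0.R1=2 thr1.R0=2 thr1.R1=2
thr0.R0=2 thr0.R1=2 thr1.R0=0 thr1.R1=0
thr0.R0=2 thr0.R1=2 thr1.R0=0 thr1.R1=2

outcome vector order: (thr0.R0,thr0.R1,thr1.R0,thr1.R1)
|TSO outcomes| = 8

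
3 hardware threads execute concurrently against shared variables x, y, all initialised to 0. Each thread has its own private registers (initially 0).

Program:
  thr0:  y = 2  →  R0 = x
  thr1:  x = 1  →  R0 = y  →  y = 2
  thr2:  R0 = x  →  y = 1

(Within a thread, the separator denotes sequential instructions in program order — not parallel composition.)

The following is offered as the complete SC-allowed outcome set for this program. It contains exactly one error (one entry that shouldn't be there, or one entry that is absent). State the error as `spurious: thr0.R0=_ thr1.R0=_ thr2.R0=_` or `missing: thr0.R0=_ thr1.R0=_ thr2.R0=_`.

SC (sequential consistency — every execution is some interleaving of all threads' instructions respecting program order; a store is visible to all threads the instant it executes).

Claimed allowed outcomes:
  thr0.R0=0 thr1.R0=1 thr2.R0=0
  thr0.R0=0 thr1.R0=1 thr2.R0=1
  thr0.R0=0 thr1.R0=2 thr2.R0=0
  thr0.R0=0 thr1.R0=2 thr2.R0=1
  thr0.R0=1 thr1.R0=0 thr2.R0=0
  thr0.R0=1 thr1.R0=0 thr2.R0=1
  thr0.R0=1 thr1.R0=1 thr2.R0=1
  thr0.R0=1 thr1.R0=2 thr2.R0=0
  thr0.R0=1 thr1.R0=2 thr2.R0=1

outcome vector order: (thr0.R0,thr1.R0,thr2.R0)
under SC → <0 1 0>; <0 1 1>; <0 2 0>; <0 2 1>; <1 0 0>; <1 0 1>; <1 1 0>; <1 1 1>; <1 2 0>; <1 2 1>
SC∖claimed = {<1 1 0>}

missing: thr0.R0=1 thr1.R0=1 thr2.R0=0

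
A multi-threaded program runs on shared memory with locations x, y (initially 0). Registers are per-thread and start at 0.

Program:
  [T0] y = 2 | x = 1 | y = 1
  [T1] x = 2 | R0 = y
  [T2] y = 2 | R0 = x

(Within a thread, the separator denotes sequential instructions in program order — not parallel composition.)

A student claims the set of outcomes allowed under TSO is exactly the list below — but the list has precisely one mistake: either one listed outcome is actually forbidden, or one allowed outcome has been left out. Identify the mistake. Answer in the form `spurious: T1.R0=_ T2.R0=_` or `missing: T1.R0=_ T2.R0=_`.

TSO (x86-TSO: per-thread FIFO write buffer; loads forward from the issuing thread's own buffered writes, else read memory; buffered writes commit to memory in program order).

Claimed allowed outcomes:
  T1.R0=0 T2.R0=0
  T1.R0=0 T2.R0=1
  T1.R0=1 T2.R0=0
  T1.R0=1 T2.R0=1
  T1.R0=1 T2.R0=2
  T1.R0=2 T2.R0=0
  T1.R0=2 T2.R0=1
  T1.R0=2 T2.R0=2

outcome vector order: (T1.R0,T2.R0)
TSO: 9 outcomes — {00, 01, 02, 10, 11, 12, 20, 21, 22}
TSO∖claimed = {02}

missing: T1.R0=0 T2.R0=2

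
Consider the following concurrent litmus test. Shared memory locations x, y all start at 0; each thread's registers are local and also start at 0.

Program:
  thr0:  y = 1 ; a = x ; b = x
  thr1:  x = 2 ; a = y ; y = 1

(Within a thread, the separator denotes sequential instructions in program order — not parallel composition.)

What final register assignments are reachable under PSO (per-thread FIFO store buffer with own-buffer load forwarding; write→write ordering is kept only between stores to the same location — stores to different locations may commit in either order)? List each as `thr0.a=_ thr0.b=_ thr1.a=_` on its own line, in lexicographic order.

thr0.a=0 thr0.b=0 thr1.a=0
thr0.a=0 thr0.b=0 thr1.a=1
thr0.a=0 thr0.b=2 thr1.a=0
thr0.a=0 thr0.b=2 thr1.a=1
thr0.a=2 thr0.b=2 thr1.a=0
thr0.a=2 thr0.b=2 thr1.a=1

outcome vector order: (thr0.a,thr0.b,thr1.a)
|PSO outcomes| = 6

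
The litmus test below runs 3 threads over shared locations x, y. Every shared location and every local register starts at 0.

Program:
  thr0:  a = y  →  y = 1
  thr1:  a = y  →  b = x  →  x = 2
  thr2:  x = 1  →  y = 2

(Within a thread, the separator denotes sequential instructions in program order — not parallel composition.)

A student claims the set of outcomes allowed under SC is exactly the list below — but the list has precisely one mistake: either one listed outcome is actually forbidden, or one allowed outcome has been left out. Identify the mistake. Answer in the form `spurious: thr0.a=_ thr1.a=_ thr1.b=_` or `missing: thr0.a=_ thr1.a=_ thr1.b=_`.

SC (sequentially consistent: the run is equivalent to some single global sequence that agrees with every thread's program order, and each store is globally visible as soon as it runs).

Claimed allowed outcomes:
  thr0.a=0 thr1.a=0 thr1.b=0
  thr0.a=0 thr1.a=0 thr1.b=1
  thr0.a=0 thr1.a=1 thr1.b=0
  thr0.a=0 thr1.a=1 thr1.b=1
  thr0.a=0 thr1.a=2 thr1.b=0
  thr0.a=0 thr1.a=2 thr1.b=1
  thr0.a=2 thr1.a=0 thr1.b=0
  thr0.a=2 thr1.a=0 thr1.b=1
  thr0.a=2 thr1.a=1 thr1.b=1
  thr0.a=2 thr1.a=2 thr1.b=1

outcome vector order: (thr0.a,thr1.a,thr1.b)
SC (9): <0 0 0> <0 0 1> <0 1 0> <0 1 1> <0 2 1> <2 0 0> <2 0 1> <2 1 1> <2 2 1>
claimed∖SC = {<0 2 0>}

spurious: thr0.a=0 thr1.a=2 thr1.b=0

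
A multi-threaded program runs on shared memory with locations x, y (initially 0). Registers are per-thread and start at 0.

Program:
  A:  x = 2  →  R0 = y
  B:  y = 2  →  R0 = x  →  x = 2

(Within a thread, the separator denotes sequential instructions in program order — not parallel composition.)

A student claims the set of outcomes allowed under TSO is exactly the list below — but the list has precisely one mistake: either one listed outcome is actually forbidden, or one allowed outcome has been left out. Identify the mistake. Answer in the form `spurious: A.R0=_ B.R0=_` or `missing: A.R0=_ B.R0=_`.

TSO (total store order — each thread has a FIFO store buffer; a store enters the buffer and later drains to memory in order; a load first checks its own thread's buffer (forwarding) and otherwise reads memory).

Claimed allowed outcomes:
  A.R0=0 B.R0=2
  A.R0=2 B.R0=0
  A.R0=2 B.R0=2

missing: A.R0=0 B.R0=0

outcome vector order: (A.R0,B.R0)
TSO: 4 outcomes — {(0,0), (0,2), (2,0), (2,2)}
TSO∖claimed = {(0,0)}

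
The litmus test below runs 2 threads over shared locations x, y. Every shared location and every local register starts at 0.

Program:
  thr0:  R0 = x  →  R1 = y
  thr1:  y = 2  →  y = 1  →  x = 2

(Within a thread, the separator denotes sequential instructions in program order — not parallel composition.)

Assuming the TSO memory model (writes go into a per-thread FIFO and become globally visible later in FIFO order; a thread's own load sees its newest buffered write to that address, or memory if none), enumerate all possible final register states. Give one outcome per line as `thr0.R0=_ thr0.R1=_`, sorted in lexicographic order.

thr0.R0=0 thr0.R1=0
thr0.R0=0 thr0.R1=1
thr0.R0=0 thr0.R1=2
thr0.R0=2 thr0.R1=1

outcome vector order: (thr0.R0,thr0.R1)
|TSO outcomes| = 4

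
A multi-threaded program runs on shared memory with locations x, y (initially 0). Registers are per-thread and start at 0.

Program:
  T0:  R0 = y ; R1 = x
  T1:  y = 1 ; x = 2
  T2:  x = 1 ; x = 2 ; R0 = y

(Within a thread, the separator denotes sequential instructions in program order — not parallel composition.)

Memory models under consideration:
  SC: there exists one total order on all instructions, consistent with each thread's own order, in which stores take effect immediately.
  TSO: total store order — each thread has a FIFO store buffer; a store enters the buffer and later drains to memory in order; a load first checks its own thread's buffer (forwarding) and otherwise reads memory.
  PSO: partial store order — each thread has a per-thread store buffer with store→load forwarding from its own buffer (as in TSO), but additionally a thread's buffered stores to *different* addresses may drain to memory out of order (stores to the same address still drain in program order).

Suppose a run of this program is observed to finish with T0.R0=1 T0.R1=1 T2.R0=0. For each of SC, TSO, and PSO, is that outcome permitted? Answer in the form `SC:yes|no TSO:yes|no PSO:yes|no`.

outcome vector order: (T0.R0,T0.R1,T2.R0)
under SC → 0/0/0, 0/0/1, 0/1/0, 0/1/1, 0/2/0, 0/2/1, 1/0/1, 1/1/1, 1/2/0, 1/2/1
under TSO → 0/0/0, 0/0/1, 0/1/0, 0/1/1, 0/2/0, 0/2/1, 1/0/0, 1/0/1, 1/1/0, 1/1/1, 1/2/0, 1/2/1
under PSO → 0/0/0, 0/0/1, 0/1/0, 0/1/1, 0/2/0, 0/2/1, 1/0/0, 1/0/1, 1/1/0, 1/1/1, 1/2/0, 1/2/1
target 1/1/0 ∈ {TSO,PSO}

SC:no TSO:yes PSO:yes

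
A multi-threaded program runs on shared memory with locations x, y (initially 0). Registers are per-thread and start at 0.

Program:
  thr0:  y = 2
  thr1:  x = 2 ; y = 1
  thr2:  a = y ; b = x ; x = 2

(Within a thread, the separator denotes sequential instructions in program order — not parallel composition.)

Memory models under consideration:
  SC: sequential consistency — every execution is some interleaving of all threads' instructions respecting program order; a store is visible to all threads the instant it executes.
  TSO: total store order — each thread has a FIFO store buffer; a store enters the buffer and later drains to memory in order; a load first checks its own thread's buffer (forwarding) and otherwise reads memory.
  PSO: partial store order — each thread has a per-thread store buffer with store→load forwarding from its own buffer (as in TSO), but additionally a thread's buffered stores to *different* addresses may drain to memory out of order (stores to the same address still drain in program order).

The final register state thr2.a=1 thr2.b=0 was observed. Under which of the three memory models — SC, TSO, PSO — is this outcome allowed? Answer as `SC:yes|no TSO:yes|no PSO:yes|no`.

SC:no TSO:no PSO:yes

outcome vector order: (thr2.a,thr2.b)
SC: 5 outcomes — {00, 02, 12, 20, 22}
TSO: 5 outcomes — {00, 02, 12, 20, 22}
PSO: 6 outcomes — {00, 02, 10, 12, 20, 22}
target 10 ∈ {PSO}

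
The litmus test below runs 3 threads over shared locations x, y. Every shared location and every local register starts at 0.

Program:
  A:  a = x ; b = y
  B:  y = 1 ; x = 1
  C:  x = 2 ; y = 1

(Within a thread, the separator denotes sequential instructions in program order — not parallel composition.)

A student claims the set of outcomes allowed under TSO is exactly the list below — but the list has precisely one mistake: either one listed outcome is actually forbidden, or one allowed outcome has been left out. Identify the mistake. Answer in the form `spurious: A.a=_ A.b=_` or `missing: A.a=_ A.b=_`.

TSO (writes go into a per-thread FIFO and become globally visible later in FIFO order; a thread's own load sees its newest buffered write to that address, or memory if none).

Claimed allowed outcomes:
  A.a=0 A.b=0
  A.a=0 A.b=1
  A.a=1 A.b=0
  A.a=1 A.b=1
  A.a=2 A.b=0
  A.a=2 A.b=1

outcome vector order: (A.a,A.b)
[TSO] allowed = {(0,0) (0,1) (1,1) (2,0) (2,1)}
claimed∖TSO = {(1,0)}

spurious: A.a=1 A.b=0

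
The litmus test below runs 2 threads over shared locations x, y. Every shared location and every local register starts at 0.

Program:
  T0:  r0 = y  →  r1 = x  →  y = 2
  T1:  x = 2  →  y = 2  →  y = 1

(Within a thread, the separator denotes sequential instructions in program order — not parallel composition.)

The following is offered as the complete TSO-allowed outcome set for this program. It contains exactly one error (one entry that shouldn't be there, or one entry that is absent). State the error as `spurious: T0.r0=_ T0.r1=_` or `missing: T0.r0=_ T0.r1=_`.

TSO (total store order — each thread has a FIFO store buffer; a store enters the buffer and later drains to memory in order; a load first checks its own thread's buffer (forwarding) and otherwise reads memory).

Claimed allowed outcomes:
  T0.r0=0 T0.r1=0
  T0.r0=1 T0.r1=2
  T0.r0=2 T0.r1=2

outcome vector order: (T0.r0,T0.r1)
TSO: 4 outcomes — {<0 0> <0 2> <1 2> <2 2>}
TSO∖claimed = {<0 2>}

missing: T0.r0=0 T0.r1=2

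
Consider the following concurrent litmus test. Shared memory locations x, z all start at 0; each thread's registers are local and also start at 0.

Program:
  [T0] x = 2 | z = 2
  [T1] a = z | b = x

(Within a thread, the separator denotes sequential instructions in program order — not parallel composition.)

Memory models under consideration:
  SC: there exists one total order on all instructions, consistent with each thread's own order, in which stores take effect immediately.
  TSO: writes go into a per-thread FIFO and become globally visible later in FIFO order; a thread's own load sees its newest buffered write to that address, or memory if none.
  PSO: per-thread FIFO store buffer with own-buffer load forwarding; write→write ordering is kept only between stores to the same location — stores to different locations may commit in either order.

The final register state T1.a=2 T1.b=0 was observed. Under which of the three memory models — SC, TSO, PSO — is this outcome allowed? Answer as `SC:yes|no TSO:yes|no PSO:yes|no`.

SC:no TSO:no PSO:yes

outcome vector order: (T1.a,T1.b)
[SC] allowed = {0/0 0/2 2/2}
[TSO] allowed = {0/0 0/2 2/2}
[PSO] allowed = {0/0 0/2 2/0 2/2}
target 2/0 ∈ {PSO}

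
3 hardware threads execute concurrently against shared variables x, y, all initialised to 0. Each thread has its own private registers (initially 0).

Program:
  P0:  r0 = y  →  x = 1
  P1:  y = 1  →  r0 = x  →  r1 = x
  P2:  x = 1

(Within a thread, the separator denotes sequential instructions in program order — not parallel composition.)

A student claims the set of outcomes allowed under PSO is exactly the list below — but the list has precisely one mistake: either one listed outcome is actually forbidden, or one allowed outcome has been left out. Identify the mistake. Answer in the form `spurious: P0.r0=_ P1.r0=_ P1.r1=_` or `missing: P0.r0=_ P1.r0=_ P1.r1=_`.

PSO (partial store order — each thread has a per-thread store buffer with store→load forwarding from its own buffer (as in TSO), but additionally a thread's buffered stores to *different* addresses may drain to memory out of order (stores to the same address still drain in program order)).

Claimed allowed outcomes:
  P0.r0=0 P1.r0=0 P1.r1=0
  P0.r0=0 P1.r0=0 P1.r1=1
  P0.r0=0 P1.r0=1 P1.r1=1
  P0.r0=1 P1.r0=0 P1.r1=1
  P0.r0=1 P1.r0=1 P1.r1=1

outcome vector order: (P0.r0,P1.r0,P1.r1)
PSO: 6 outcomes — {0/0/0; 0/0/1; 0/1/1; 1/0/0; 1/0/1; 1/1/1}
PSO∖claimed = {1/0/0}

missing: P0.r0=1 P1.r0=0 P1.r1=0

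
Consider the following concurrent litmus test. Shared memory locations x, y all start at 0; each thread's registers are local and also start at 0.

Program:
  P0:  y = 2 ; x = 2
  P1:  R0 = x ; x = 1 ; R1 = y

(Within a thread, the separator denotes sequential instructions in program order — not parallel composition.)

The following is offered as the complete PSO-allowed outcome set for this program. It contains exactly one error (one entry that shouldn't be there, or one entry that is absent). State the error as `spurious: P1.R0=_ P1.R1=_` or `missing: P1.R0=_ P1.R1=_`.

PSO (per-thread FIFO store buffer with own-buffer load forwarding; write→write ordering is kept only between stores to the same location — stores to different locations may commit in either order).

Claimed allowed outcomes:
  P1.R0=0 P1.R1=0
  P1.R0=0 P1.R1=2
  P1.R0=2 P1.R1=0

outcome vector order: (P1.R0,P1.R1)
under PSO → <0 0> <0 2> <2 0> <2 2>
PSO∖claimed = {<2 2>}

missing: P1.R0=2 P1.R1=2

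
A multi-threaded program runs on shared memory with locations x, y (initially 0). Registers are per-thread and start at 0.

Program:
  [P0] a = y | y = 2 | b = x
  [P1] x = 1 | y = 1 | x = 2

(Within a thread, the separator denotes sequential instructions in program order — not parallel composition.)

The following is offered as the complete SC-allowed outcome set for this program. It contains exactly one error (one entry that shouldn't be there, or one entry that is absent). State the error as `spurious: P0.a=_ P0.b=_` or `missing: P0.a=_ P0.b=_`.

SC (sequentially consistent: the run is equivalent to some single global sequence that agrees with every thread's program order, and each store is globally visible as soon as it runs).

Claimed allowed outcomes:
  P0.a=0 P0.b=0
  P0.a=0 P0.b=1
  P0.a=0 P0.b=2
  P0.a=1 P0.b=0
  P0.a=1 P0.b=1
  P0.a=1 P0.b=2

spurious: P0.a=1 P0.b=0

outcome vector order: (P0.a,P0.b)
SC: 5 outcomes — {<0 0>, <0 1>, <0 2>, <1 1>, <1 2>}
claimed∖SC = {<1 0>}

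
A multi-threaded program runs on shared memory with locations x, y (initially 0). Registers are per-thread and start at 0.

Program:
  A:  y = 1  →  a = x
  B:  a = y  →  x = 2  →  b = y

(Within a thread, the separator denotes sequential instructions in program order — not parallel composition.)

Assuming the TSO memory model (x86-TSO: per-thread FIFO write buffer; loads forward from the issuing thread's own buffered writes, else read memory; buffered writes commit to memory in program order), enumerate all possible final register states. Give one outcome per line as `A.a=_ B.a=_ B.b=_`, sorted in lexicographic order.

outcome vector order: (A.a,B.a,B.b)
|TSO outcomes| = 6

A.a=0 B.a=0 B.b=0
A.a=0 B.a=0 B.b=1
A.a=0 B.a=1 B.b=1
A.a=2 B.a=0 B.b=0
A.a=2 B.a=0 B.b=1
A.a=2 B.a=1 B.b=1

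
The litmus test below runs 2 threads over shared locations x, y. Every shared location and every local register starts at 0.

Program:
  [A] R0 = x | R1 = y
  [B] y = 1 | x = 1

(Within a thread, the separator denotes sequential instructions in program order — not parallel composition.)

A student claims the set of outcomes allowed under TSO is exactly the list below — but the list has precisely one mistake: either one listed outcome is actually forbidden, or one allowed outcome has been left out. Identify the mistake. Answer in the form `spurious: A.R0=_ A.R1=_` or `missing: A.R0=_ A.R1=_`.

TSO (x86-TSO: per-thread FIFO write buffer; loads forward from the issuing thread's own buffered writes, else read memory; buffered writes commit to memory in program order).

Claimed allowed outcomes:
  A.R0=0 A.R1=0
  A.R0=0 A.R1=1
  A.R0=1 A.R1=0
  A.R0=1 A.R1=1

outcome vector order: (A.R0,A.R1)
TSO: 3 outcomes — {<0 0> <0 1> <1 1>}
claimed∖TSO = {<1 0>}

spurious: A.R0=1 A.R1=0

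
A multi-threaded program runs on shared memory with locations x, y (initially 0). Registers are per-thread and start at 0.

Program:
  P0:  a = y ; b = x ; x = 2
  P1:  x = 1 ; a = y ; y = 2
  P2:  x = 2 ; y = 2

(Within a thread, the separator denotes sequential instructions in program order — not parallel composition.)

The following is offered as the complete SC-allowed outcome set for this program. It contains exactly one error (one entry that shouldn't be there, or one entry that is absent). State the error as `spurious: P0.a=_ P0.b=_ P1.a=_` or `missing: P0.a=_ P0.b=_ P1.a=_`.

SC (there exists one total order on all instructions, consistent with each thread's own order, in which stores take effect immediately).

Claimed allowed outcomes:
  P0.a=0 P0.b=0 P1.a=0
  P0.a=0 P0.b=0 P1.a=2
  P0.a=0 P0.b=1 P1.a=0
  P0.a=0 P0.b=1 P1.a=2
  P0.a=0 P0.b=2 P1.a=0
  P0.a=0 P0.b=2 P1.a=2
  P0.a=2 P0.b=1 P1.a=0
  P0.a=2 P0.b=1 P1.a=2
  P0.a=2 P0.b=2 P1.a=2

missing: P0.a=2 P0.b=2 P1.a=0

outcome vector order: (P0.a,P0.b,P1.a)
SC: 10 outcomes — {<0 0 0> <0 0 2> <0 1 0> <0 1 2> <0 2 0> <0 2 2> <2 1 0> <2 1 2> <2 2 0> <2 2 2>}
SC∖claimed = {<2 2 0>}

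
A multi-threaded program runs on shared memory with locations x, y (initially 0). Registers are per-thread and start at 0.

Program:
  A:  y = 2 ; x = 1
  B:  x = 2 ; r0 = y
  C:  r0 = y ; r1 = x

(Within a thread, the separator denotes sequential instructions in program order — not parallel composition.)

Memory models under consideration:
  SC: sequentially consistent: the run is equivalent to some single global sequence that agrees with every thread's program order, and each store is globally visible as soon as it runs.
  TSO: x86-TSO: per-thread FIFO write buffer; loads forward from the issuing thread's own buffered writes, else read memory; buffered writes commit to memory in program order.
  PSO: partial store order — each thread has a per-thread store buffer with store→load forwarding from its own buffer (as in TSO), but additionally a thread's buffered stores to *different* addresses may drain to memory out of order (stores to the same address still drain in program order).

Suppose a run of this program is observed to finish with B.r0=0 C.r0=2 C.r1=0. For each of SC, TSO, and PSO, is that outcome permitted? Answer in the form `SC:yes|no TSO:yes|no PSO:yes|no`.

SC:no TSO:yes PSO:yes

outcome vector order: (B.r0,C.r0,C.r1)
under SC → <0 0 0>; <0 0 1>; <0 0 2>; <0 2 1>; <0 2 2>; <2 0 0>; <2 0 1>; <2 0 2>; <2 2 0>; <2 2 1>; <2 2 2>
under TSO → <0 0 0>; <0 0 1>; <0 0 2>; <0 2 0>; <0 2 1>; <0 2 2>; <2 0 0>; <2 0 1>; <2 0 2>; <2 2 0>; <2 2 1>; <2 2 2>
under PSO → <0 0 0>; <0 0 1>; <0 0 2>; <0 2 0>; <0 2 1>; <0 2 2>; <2 0 0>; <2 0 1>; <2 0 2>; <2 2 0>; <2 2 1>; <2 2 2>
target <0 2 0> ∈ {TSO,PSO}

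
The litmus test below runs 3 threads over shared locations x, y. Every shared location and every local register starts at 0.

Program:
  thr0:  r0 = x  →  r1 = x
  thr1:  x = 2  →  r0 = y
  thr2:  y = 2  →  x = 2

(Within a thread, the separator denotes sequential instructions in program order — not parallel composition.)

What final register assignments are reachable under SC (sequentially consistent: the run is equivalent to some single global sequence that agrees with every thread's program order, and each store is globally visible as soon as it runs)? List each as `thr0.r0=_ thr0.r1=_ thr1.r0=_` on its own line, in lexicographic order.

thr0.r0=0 thr0.r1=0 thr1.r0=0
thr0.r0=0 thr0.r1=0 thr1.r0=2
thr0.r0=0 thr0.r1=2 thr1.r0=0
thr0.r0=0 thr0.r1=2 thr1.r0=2
thr0.r0=2 thr0.r1=2 thr1.r0=0
thr0.r0=2 thr0.r1=2 thr1.r0=2

outcome vector order: (thr0.r0,thr0.r1,thr1.r0)
|SC outcomes| = 6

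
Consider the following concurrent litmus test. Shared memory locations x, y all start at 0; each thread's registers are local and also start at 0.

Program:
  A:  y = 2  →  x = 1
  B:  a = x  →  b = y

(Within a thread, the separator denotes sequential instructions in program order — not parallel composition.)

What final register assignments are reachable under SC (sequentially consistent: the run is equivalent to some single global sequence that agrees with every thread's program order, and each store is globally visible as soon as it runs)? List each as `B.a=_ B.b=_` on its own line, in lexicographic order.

outcome vector order: (B.a,B.b)
|SC outcomes| = 3

B.a=0 B.b=0
B.a=0 B.b=2
B.a=1 B.b=2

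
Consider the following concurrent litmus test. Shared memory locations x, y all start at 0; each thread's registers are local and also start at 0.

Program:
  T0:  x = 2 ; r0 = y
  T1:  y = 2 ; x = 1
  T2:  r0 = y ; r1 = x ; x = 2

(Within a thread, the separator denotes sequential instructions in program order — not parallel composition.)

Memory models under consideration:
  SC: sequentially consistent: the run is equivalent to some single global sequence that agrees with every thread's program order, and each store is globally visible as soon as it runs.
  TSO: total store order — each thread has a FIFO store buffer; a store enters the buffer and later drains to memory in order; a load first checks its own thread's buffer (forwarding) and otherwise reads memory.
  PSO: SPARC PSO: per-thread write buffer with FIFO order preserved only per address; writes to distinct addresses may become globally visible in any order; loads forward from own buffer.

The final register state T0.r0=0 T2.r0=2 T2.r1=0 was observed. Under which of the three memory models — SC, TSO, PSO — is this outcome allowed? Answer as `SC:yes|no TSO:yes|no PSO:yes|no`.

outcome vector order: (T0.r0,T2.r0,T2.r1)
SC (11): (0,0,0), (0,0,1), (0,0,2), (0,2,1), (0,2,2), (2,0,0), (2,0,1), (2,0,2), (2,2,0), (2,2,1), (2,2,2)
TSO (12): (0,0,0), (0,0,1), (0,0,2), (0,2,0), (0,2,1), (0,2,2), (2,0,0), (2,0,1), (2,0,2), (2,2,0), (2,2,1), (2,2,2)
PSO (12): (0,0,0), (0,0,1), (0,0,2), (0,2,0), (0,2,1), (0,2,2), (2,0,0), (2,0,1), (2,0,2), (2,2,0), (2,2,1), (2,2,2)
target (0,2,0) ∈ {TSO,PSO}

SC:no TSO:yes PSO:yes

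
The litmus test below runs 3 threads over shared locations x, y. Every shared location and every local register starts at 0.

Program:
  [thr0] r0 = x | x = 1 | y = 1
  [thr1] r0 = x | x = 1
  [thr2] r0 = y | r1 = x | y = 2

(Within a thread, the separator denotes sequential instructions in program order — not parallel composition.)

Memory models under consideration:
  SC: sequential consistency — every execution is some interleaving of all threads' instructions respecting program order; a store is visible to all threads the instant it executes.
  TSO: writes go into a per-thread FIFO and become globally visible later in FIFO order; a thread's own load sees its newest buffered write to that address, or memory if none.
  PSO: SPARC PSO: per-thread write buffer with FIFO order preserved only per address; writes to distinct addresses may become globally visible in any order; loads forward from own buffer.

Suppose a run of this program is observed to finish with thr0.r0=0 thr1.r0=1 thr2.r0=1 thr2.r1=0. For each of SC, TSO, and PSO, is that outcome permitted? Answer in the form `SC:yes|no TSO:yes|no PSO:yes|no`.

outcome vector order: (thr0.r0,thr1.r0,thr2.r0,thr2.r1)
SC: 9 outcomes — {0/0/0/0, 0/0/0/1, 0/0/1/1, 0/1/0/0, 0/1/0/1, 0/1/1/1, 1/0/0/0, 1/0/0/1, 1/0/1/1}
TSO: 9 outcomes — {0/0/0/0, 0/0/0/1, 0/0/1/1, 0/1/0/0, 0/1/0/1, 0/1/1/1, 1/0/0/0, 1/0/0/1, 1/0/1/1}
PSO: 11 outcomes — {0/0/0/0, 0/0/0/1, 0/0/1/0, 0/0/1/1, 0/1/0/0, 0/1/0/1, 0/1/1/0, 0/1/1/1, 1/0/0/0, 1/0/0/1, 1/0/1/1}
target 0/1/1/0 ∈ {PSO}

SC:no TSO:no PSO:yes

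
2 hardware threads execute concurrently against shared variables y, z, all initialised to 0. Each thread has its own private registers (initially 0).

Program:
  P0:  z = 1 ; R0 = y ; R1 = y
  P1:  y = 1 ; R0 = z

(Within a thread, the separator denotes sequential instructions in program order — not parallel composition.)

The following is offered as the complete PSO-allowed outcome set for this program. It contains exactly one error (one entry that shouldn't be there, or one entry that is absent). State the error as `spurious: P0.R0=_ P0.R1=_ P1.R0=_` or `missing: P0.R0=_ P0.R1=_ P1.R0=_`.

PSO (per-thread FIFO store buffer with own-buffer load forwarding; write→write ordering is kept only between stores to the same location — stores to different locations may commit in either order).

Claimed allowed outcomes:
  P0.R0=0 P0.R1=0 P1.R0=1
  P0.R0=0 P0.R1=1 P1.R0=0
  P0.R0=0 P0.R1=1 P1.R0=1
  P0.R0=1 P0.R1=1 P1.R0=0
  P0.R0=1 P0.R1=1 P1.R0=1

outcome vector order: (P0.R0,P0.R1,P1.R0)
PSO (6): 000 001 010 011 110 111
PSO∖claimed = {000}

missing: P0.R0=0 P0.R1=0 P1.R0=0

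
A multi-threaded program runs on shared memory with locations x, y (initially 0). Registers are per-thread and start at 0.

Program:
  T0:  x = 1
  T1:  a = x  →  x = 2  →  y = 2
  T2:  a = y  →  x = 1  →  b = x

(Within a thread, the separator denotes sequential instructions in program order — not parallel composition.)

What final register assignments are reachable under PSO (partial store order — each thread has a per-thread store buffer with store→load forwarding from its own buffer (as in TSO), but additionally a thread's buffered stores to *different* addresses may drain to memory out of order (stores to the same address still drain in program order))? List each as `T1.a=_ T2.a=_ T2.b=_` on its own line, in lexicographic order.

outcome vector order: (T1.a,T2.a,T2.b)
|PSO outcomes| = 8

T1.a=0 T2.a=0 T2.b=1
T1.a=0 T2.a=0 T2.b=2
T1.a=0 T2.a=2 T2.b=1
T1.a=0 T2.a=2 T2.b=2
T1.a=1 T2.a=0 T2.b=1
T1.a=1 T2.a=0 T2.b=2
T1.a=1 T2.a=2 T2.b=1
T1.a=1 T2.a=2 T2.b=2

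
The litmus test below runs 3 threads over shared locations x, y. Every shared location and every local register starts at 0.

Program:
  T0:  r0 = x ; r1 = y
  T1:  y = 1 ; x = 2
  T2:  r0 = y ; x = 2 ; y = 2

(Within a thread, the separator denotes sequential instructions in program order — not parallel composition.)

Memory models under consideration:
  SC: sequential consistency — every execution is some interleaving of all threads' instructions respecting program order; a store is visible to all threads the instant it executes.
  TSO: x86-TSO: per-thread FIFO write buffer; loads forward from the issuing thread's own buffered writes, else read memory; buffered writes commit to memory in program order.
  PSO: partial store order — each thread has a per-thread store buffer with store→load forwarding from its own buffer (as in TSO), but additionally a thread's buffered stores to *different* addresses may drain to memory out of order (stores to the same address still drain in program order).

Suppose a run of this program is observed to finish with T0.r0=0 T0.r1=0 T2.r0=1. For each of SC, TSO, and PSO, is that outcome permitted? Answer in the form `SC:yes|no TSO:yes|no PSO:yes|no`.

SC:yes TSO:yes PSO:yes

outcome vector order: (T0.r0,T0.r1,T2.r0)
SC (11): 000; 001; 010; 011; 020; 021; 200; 210; 211; 220; 221
TSO (11): 000; 001; 010; 011; 020; 021; 200; 210; 211; 220; 221
PSO (12): 000; 001; 010; 011; 020; 021; 200; 201; 210; 211; 220; 221
target 001 ∈ {SC,TSO,PSO}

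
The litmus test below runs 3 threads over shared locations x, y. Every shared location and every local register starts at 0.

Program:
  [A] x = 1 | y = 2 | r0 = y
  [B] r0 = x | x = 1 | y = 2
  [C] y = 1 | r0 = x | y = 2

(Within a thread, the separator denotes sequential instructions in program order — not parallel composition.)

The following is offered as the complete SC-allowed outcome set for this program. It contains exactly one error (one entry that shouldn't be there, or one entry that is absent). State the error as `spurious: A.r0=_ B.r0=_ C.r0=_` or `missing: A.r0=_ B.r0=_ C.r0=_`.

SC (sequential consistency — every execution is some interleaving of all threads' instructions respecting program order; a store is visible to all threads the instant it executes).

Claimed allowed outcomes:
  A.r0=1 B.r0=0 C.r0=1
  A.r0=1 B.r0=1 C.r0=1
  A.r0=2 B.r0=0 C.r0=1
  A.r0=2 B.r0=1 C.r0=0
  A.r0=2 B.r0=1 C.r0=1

missing: A.r0=2 B.r0=0 C.r0=0

outcome vector order: (A.r0,B.r0,C.r0)
SC: 6 outcomes — {(1,0,1), (1,1,1), (2,0,0), (2,0,1), (2,1,0), (2,1,1)}
SC∖claimed = {(2,0,0)}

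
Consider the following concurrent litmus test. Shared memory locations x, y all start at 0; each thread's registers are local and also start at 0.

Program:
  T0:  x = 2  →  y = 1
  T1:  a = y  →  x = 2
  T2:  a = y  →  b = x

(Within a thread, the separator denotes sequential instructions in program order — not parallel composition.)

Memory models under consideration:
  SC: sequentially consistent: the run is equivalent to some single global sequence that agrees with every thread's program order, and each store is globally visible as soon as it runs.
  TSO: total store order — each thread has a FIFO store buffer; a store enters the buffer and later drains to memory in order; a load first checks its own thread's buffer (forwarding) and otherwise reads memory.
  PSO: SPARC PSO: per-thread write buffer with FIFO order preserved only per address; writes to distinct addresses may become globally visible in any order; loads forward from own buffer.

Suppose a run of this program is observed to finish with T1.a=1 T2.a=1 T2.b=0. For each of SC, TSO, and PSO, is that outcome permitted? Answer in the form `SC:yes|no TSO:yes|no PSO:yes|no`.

outcome vector order: (T1.a,T2.a,T2.b)
SC (6): 000, 002, 012, 100, 102, 112
TSO (6): 000, 002, 012, 100, 102, 112
PSO (8): 000, 002, 010, 012, 100, 102, 110, 112
target 110 ∈ {PSO}

SC:no TSO:no PSO:yes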